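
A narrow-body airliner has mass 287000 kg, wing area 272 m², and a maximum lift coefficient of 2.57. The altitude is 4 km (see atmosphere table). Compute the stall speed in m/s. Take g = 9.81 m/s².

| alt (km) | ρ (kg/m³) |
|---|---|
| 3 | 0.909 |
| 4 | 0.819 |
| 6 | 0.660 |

At 4 km, from the table: ρ = 0.819 kg/m³.
At stall, lift equals weight: L = W = m·g = 287000 × 9.81 = 2.815×10^6 N.
V_stall = √(2W/(ρ·S·CL,max)) = √(2 × 2.815×10^6 / (0.819 × 272 × 2.57))
V_stall = √9835 = 99.2 m/s

V_stall = 99.2 m/s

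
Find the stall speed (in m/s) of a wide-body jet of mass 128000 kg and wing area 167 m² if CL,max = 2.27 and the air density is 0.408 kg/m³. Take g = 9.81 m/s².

Stall occurs when L = W at CL,max. W = mg = 128000 × 9.81 = 1.256×10^6 N.
From L = ½ρV²S·CL,max = W: V_stall = √(2W/(ρSCL,max)) = √(2·1.256×10^6/(0.408·167·2.27))
V_stall = √16240 = 127 m/s

V_stall = 127 m/s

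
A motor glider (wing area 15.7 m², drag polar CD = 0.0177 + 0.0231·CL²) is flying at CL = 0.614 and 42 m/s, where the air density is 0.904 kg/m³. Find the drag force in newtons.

D = 331 N

CD = 0.0177 + 0.0231 × 0.614² = 0.02641
D = ½ρv²S·CD = ½ × 0.904 × 42² × 15.7 × 0.02641 = 331 N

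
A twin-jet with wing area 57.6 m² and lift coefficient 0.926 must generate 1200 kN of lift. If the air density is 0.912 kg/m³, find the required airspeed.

L = ½ρv²S·CL ⇒ v = √(2L/(ρ·S·CL))
v = √(2 × 1.2×10^6 / (0.912 × 57.6 × 0.926)) = √49340 = 222 m/s

v = 222 m/s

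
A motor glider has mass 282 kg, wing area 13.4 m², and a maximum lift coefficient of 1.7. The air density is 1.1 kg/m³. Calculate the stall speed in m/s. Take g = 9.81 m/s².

Weight W = mg = 282 × 9.81 = 2766 N.
V_stall = √(2W/(ρ·S·CL,max)) = √(2 × 2766 / (1.1 × 13.4 × 1.7))
V_stall = √220.8 = 14.9 m/s

V_stall = 14.9 m/s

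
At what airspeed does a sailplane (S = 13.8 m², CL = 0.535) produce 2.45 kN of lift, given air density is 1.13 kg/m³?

v = 24.2 m/s

L = ½ρv²S·CL ⇒ v = √(2L/(ρ·S·CL))
v = √(2 × 2450 / (1.13 × 13.8 × 0.535)) = √587.3 = 24.2 m/s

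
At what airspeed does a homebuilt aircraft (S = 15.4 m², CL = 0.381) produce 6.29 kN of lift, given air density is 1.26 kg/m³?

L = ½ρv²S·CL ⇒ v = √(2L/(ρ·S·CL))
v = √(2 × 6290 / (1.26 × 15.4 × 0.381)) = √1702 = 41.3 m/s

v = 41.3 m/s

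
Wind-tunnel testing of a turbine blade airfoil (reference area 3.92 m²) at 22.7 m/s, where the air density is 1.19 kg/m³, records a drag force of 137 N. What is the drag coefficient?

From D = ½ρv²S·CD, rearranging gives CD = 2D/(ρv²S).
CD = 2 × 137 / (1.19 × 22.7² × 3.92) = 0.114

CD = 0.114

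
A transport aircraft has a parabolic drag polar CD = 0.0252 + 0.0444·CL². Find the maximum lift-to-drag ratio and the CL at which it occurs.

For CD = CD0 + K·CL², (L/D)max occurs at CL* = √(CD0/K) and equals 1/(2√(K·CD0)).
(L/D)max = 1/(2√(0.0444 × 0.0252)) = 1/(2 × 0.03345) = 14.9
CL* = √(0.0252/0.0444) = 0.753

(L/D)max = 14.9, at CL = 0.753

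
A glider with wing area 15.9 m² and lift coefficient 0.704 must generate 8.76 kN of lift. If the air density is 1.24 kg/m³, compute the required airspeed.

L = ½ρv²S·CL ⇒ v = √(2L/(ρ·S·CL))
v = √(2 × 8760 / (1.24 × 15.9 × 0.704)) = √1262 = 35.5 m/s

v = 35.5 m/s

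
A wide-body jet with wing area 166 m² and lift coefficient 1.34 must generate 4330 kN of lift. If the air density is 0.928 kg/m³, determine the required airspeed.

L = ½ρv²S·CL ⇒ v = √(2L/(ρ·S·CL))
v = √(2 × 4.33×10^6 / (0.928 × 166 × 1.34)) = √41950 = 205 m/s

v = 205 m/s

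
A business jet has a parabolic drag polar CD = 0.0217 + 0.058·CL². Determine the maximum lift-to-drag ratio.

For CD = CD0 + K·CL², (L/D)max occurs at CL* = √(CD0/K) and equals 1/(2√(K·CD0)).
(L/D)max = 1/(2√(0.058 × 0.0217)) = 1/(2 × 0.03548) = 14.1

(L/D)max = 14.1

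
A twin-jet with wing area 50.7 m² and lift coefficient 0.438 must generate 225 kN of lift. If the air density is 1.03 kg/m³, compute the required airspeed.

v = 140 m/s

L = ½ρv²S·CL ⇒ v = √(2L/(ρ·S·CL))
v = √(2 × 2.25×10^5 / (1.03 × 50.7 × 0.438)) = √19670 = 140 m/s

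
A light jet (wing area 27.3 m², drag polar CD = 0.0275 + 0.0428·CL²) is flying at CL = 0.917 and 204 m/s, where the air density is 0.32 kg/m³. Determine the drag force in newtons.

CD = 0.0275 + 0.0428 × 0.917² = 0.06349
D = ½ρv²S·CD = ½ × 0.32 × 204² × 27.3 × 0.06349 = 11500 N

D = 11500 N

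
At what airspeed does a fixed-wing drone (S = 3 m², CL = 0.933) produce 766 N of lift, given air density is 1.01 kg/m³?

L = ½ρv²S·CL ⇒ v = √(2L/(ρ·S·CL))
v = √(2 × 766 / (1.01 × 3 × 0.933)) = √541.9 = 23.3 m/s

v = 23.3 m/s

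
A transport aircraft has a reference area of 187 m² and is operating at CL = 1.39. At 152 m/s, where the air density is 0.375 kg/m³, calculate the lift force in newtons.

L = ½ρv²S·CL = ½ × 0.375 × 152² × 187 × 1.39 = 1.13×10^6 N ≈ 1130 kN

L = 1.13×10^6 N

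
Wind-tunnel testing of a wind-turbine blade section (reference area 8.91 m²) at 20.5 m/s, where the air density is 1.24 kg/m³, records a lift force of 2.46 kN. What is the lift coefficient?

CL = 1.06

From L = ½ρv²S·CL, rearranging gives CL = 2L/(ρv²S).
CL = 2 × 2460 / (1.24 × 20.5² × 8.91) = 1.06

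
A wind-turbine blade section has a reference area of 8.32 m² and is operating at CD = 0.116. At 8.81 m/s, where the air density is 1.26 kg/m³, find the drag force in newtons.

D = 47.2 N

Dynamic pressure q = ½ρv² = ½ × 1.26 × 8.81² = 48.9 Pa.
D = q·S·CD = 48.9 × 8.32 × 0.116 = 47.2 N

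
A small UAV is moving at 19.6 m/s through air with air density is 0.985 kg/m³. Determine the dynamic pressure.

q = ½ρv² = ½ × 0.985 × 19.6² = 189 Pa

q = 189 Pa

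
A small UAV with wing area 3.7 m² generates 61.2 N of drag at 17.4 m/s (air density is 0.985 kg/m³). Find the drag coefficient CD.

From D = ½ρv²S·CD, rearranging gives CD = 2D/(ρv²S).
CD = 2 × 61.2 / (0.985 × 17.4² × 3.7) = 0.111

CD = 0.111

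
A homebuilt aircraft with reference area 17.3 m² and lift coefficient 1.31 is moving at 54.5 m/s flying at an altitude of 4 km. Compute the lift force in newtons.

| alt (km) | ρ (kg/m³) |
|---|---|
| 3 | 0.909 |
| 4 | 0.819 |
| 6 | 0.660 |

At 4 km, from the table: ρ = 0.819 kg/m³.
L = ½ρv²S·CL = ½ × 0.819 × 54.5² × 17.3 × 1.31 = 27600 N ≈ 27.6 kN

L = 27600 N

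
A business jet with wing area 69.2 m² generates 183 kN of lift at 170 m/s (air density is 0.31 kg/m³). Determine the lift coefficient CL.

From L = ½ρv²S·CL, rearranging gives CL = 2L/(ρv²S).
CL = 2 × 1.83×10^5 / (0.31 × 170² × 69.2) = 0.59

CL = 0.59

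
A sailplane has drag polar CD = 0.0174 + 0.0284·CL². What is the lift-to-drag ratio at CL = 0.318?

L/D = 15.7

CD = 0.0174 + 0.0284 × 0.318² = 0.02027
L/D = CL/CD = 0.318 / 0.02027 = 15.7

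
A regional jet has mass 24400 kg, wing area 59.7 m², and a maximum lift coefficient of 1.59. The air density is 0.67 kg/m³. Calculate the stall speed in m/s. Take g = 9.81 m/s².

V_stall = 86.8 m/s

Weight W = mg = 24400 × 9.81 = 2.394×10^5 N.
From L = ½ρV²S·CL,max = W: V_stall = √(2W/(ρSCL,max)) = √(2·2.394×10^5/(0.67·59.7·1.59))
V_stall = √7527 = 86.8 m/s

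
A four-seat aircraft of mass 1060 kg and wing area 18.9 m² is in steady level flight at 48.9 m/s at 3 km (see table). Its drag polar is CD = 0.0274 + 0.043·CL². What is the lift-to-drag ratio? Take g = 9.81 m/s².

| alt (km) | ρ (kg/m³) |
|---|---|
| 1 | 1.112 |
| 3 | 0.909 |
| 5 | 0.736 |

L/D = 13.2

At 3 km, from the table: ρ = 0.909 kg/m³.
In steady level flight, lift balances weight: W = mg = 1060 × 9.81 = 10399 N.
q = ½ρv² = ½ × 0.909 × 48.9² = 1087 Pa.
Required CL = L/(qS) = 10399/(1087·18.9) = 0.5062.
CD = 0.0274 + 0.043 × 0.5062² = 0.03842.
L/D = CL/CD = 0.5062 / 0.03842 = 13.2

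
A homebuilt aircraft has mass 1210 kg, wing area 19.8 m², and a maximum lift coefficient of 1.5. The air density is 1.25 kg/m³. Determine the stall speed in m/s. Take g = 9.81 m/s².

V_stall = 25.3 m/s

At stall, lift equals weight: L = W = m·g = 1210 × 9.81 = 11870 N.
V_stall = √(2W/(ρ·S·CL,max)) = √(2 × 11870 / (1.25 × 19.8 × 1.5))
V_stall = √639.5 = 25.3 m/s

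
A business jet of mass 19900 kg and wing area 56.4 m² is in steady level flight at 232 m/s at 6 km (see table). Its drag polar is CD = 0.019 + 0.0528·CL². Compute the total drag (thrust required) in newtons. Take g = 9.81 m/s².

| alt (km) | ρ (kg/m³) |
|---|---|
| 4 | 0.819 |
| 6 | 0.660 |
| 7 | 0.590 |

D = 21000 N

At 6 km, from the table: ρ = 0.660 kg/m³.
Weight W = mg = 19900 × 9.81 = 1.9522×10^5 N; in level flight L = W.
Dynamic pressure q = 0.5 × 0.66 × 232² = 17760 Pa.
CL = 2W/(ρv²S) = 2×1.9522×10^5/(0.66×232²×56.4) = 0.1949.
CD = 0.019 + 0.0528 × 0.1949² = 0.02101.
D = q·S·CD = 17760 × 56.4 × 0.02101 = 21040 N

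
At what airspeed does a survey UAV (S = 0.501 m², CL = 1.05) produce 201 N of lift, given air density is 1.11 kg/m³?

v = 26.2 m/s

L = ½ρv²S·CL ⇒ v = √(2L/(ρ·S·CL))
v = √(2 × 201 / (1.11 × 0.501 × 1.05)) = √688.5 = 26.2 m/s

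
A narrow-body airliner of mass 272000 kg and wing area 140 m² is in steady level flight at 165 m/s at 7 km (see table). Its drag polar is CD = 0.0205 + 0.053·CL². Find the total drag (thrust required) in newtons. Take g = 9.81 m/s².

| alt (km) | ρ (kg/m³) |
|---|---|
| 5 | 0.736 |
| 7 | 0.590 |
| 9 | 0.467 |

At 7 km, from the table: ρ = 0.590 kg/m³.
Weight W = mg = 272000 × 9.81 = 2.6683×10^6 N; in level flight L = W.
q = ½ρv² = ½ × 0.59 × 165² = 8031 Pa.
CL = W/(q·S) = 2.6683×10^6 / (8031 × 140) = 2.373.
CD = 0.0205 + 0.053 × 2.373² = 0.319.
D = q·S·CD = 8031 × 140 × 0.319 = 3.587×10^5 N

D = 3.59×10^5 N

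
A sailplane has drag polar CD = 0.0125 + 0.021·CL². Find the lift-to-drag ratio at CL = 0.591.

CD = 0.0125 + 0.021 × 0.591² = 0.01983
L/D = CL/CD = 0.591 / 0.01983 = 29.8

L/D = 29.8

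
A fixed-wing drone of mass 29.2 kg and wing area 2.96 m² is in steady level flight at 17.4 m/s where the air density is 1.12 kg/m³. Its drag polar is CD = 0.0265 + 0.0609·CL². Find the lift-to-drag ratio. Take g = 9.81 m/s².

L/D = 12.3

Weight W = mg = 29.2 × 9.81 = 286.45 N; in level flight L = W.
q = ½ρv² = ½ × 1.12 × 17.4² = 169.5 Pa.
CL = 2W/(ρv²S) = 2×286.45/(1.12×17.4²×2.96) = 0.5708.
CD = 0.0265 + 0.0609 × 0.5708² = 0.04634.
L/D = CL/CD = 0.5708 / 0.04634 = 12.3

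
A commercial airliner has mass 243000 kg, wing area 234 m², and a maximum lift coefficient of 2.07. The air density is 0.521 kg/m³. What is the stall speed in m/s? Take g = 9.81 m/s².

Weight W = mg = 243000 × 9.81 = 2.384×10^6 N.
V_stall = √(2W/(ρ·S·CL,max)) = √(2 × 2.384×10^6 / (0.521 × 234 × 2.07))
V_stall = √18890 = 137 m/s

V_stall = 137 m/s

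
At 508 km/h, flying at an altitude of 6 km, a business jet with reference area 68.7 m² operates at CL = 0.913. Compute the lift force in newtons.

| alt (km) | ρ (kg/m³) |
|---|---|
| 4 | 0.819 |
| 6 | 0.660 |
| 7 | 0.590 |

At 6 km, from the table: ρ = 0.660 kg/m³.
Convert speed: v = 508 km/h ÷ 3.6 = 141.1 m/s.
Dynamic pressure q = ½ρv² = ½ × 0.66 × 141.1² = 6571 Pa.
L = q·S·CL = 6571 × 68.7 × 0.913 = 4.12×10^5 N ≈ 412 kN

L = 4.12×10^5 N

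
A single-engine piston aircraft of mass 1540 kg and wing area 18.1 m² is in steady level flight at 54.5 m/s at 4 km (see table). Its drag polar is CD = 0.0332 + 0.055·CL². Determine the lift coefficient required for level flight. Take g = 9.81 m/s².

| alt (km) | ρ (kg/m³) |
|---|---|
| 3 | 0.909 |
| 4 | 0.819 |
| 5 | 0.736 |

CL = 0.686

At 4 km, from the table: ρ = 0.819 kg/m³.
In steady level flight, lift balances weight: W = mg = 1540 × 9.81 = 15107 N.
Dynamic pressure q = 0.5 × 0.819 × 54.5² = 1216 Pa.
CL = 2W/(ρv²S) = 2×15107/(0.819×54.5²×18.1) = 0.6862.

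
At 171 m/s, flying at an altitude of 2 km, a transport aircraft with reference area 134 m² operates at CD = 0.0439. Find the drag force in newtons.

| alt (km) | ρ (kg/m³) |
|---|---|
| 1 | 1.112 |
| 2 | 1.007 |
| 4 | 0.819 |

D = 86600 N

At 2 km, from the table: ρ = 1.007 kg/m³.
Dynamic pressure q = ½ρv² = ½ × 1.007 × 171² = 14720 Pa.
D = q·S·CD = 14720 × 134 × 0.0439 = 86600 N ≈ 86.6 kN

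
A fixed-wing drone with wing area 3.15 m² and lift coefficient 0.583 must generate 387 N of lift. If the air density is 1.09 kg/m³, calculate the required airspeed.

v = 19.7 m/s

L = ½ρv²S·CL ⇒ v = √(2L/(ρ·S·CL))
v = √(2 × 387 / (1.09 × 3.15 × 0.583)) = √386.7 = 19.7 m/s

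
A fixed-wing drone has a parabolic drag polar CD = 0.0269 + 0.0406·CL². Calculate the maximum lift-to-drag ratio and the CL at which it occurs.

(L/D)max = 15.1, at CL = 0.814

For CD = CD0 + K·CL², (L/D)max occurs at CL* = √(CD0/K) and equals 1/(2√(K·CD0)).
(L/D)max = 1/(2√(0.0406 × 0.0269)) = 1/(2 × 0.03305) = 15.1
CL* = √(0.0269/0.0406) = 0.814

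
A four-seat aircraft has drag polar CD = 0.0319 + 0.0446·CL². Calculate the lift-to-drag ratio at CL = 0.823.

L/D = 13.3

CD = 0.0319 + 0.0446 × 0.823² = 0.06211
L/D = CL/CD = 0.823 / 0.06211 = 13.3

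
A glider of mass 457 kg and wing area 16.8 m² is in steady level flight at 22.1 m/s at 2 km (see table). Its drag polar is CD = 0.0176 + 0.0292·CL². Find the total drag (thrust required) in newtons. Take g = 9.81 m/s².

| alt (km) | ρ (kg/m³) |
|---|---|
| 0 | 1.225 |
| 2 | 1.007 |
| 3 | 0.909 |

D = 215 N

At 2 km, from the table: ρ = 1.007 kg/m³.
Level flight ⇒ L = W = m·g = 457 × 9.81 = 4483.2 N.
q = ½ρv² = ½ × 1.007 × 22.1² = 245.9 Pa.
Required CL = L/(qS) = 4483.2/(245.9·16.8) = 1.085.
CD = 0.0176 + 0.0292 × 1.085² = 0.05198.
D = q·S·CD = 245.9 × 16.8 × 0.05198 = 214.8 N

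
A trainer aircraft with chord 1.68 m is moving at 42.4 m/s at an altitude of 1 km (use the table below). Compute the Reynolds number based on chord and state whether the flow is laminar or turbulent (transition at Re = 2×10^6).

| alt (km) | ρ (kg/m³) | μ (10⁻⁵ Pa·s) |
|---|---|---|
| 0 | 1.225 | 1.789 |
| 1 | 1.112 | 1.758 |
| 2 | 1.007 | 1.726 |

Re = 4.51×10^6 (turbulent)

At 1 km, from the table: ρ = 1.112 kg/m³, μ = 1.758×10⁻⁵ Pa·s.
Re = ρ·v·c/μ = 1.112 × 42.4 × 1.68 / (1.758×10⁻⁵) = 4.51×10^6
Since 4.51×10^6 > 2×10^6, the flow is turbulent.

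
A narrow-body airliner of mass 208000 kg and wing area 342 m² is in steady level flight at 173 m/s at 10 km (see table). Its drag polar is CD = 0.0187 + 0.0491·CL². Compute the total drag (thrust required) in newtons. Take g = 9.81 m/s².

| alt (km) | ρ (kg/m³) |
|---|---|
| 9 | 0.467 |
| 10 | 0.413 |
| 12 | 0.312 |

At 10 km, from the table: ρ = 0.413 kg/m³.
Weight W = mg = 208000 × 9.81 = 2.0405×10^6 N; in level flight L = W.
Dynamic pressure q = 0.5 × 0.413 × 173² = 6180 Pa.
CL = 2W/(ρv²S) = 2×2.0405×10^6/(0.413×173²×342) = 0.9654.
CD = 0.0187 + 0.0491 × 0.9654² = 0.06446.
D = q·S·CD = 6180 × 342 × 0.06446 = 1.362×10^5 N

D = 1.36×10^5 N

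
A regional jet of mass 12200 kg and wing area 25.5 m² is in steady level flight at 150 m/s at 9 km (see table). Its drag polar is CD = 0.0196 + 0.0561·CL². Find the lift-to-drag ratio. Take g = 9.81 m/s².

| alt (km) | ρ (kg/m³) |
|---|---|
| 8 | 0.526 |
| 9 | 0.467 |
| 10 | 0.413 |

L/D = 13.9

At 9 km, from the table: ρ = 0.467 kg/m³.
Level flight ⇒ L = W = m·g = 12200 × 9.81 = 1.1968×10^5 N.
Dynamic pressure q = 0.5 × 0.467 × 150² = 5254 Pa.
CL = W/(q·S) = 1.1968×10^5 / (5254 × 25.5) = 0.8933.
CD = 0.0196 + 0.0561 × 0.8933² = 0.06437.
L/D = CL/CD = 0.8933 / 0.06437 = 13.9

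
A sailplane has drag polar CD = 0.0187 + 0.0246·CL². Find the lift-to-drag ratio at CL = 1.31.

CD = 0.0187 + 0.0246 × 1.31² = 0.06092
L/D = CL/CD = 1.31 / 0.06092 = 21.5

L/D = 21.5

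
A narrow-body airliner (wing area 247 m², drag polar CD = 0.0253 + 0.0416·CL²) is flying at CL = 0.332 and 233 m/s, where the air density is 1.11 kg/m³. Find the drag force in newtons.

CD = 0.0253 + 0.0416 × 0.332² = 0.02989
D = ½ρv²S·CD = ½ × 1.11 × 233² × 247 × 0.02989 = 2.22×10^5 N

D = 2.22×10^5 N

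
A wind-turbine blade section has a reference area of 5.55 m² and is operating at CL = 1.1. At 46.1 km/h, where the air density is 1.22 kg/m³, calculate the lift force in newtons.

Convert speed: v = 46.1 km/h ÷ 3.6 = 12.81 m/s.
Dynamic pressure q = ½ρv² = ½ × 1.22 × 12.81² = 100 Pa.
L = q·S·CL = 100 × 5.55 × 1.1 = 611 N

L = 611 N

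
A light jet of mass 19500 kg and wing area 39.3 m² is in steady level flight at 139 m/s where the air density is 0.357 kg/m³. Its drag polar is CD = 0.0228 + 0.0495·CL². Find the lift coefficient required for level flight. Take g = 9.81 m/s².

Level flight ⇒ L = W = m·g = 19500 × 9.81 = 1.913×10^5 N.
Dynamic pressure q = 0.5 × 0.357 × 139² = 3449 Pa.
CL = W/(q·S) = 1.913×10^5 / (3449 × 39.3) = 1.411.

CL = 1.41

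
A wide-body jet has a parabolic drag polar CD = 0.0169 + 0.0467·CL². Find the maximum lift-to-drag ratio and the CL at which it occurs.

For CD = CD0 + K·CL², (L/D)max occurs at CL* = √(CD0/K) and equals 1/(2√(K·CD0)).
(L/D)max = 1/(2√(0.0467 × 0.0169)) = 1/(2 × 0.02809) = 17.8
CL* = √(0.0169/0.0467) = 0.602

(L/D)max = 17.8, at CL = 0.602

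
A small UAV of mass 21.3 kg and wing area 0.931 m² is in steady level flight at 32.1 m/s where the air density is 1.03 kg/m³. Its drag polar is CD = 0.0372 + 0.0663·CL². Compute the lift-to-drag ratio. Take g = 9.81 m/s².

In steady level flight, lift balances weight: W = mg = 21.3 × 9.81 = 208.95 N.
Dynamic pressure q = 0.5 × 1.03 × 32.1² = 530.7 Pa.
CL = 2W/(ρv²S) = 2×208.95/(1.03×32.1²×0.931) = 0.4229.
CD = 0.0372 + 0.0663 × 0.4229² = 0.04906.
L/D = CL/CD = 0.4229 / 0.04906 = 8.62

L/D = 8.62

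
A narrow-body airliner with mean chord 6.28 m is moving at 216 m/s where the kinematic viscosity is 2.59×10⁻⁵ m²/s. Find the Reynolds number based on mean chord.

Re = v·c/ν = 216 × 6.28 / (2.59×10⁻⁵) = 5.24×10^7

Re = 5.24×10^7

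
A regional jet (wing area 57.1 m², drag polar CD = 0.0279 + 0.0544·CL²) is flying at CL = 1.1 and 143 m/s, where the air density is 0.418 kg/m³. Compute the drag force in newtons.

CD = 0.0279 + 0.0544 × 1.1² = 0.09372
D = ½ρv²S·CD = ½ × 0.418 × 143² × 57.1 × 0.09372 = 22900 N

D = 22900 N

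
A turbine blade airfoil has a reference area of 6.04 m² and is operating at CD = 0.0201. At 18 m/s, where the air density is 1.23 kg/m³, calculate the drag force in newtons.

D = 24.2 N

D = ½ρv²S·CD = ½ × 1.23 × 18² × 6.04 × 0.0201 = 24.2 N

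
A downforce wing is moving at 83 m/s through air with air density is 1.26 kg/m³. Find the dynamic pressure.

q = 4340 Pa

q = ½ρv² = ½ × 1.26 × 83² = 4340 Pa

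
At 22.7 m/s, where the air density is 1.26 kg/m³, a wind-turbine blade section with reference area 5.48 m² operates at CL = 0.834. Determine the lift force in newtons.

L = 1480 N

Dynamic pressure q = ½ρv² = ½ × 1.26 × 22.7² = 324.6 Pa.
L = q·S·CL = 324.6 × 5.48 × 0.834 = 1480 N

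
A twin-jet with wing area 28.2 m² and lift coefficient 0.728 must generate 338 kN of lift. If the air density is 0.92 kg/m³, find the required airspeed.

v = 189 m/s

L = ½ρv²S·CL ⇒ v = √(2L/(ρ·S·CL))
v = √(2 × 3.38×10^5 / (0.92 × 28.2 × 0.728)) = √35790 = 189 m/s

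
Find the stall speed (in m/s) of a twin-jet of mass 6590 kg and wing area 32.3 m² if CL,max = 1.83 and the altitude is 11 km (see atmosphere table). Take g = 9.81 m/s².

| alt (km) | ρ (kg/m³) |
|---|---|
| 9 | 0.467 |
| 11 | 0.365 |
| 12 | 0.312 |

V_stall = 77.4 m/s

At 11 km, from the table: ρ = 0.365 kg/m³.
At stall, lift equals weight: L = W = m·g = 6590 × 9.81 = 64650 N.
V_stall = √(2W/(ρ·S·CL,max)) = √(2 × 64650 / (0.365 × 32.3 × 1.83))
V_stall = √5993 = 77.4 m/s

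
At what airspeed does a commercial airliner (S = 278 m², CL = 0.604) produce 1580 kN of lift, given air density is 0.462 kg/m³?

v = 202 m/s

L = ½ρv²S·CL ⇒ v = √(2L/(ρ·S·CL))
v = √(2 × 1.58×10^6 / (0.462 × 278 × 0.604)) = √40730 = 202 m/s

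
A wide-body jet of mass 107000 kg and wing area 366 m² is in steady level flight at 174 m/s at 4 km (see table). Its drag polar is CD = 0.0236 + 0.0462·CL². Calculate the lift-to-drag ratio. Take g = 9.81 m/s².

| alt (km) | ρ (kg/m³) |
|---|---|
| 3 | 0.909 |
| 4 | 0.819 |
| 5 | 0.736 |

At 4 km, from the table: ρ = 0.819 kg/m³.
Weight W = mg = 107000 × 9.81 = 1.0497×10^6 N; in level flight L = W.
Dynamic pressure q = 0.5 × 0.819 × 174² = 12400 Pa.
Required CL = L/(qS) = 1.0497×10^6/(12400·366) = 0.2313.
CD = 0.0236 + 0.0462 × 0.2313² = 0.02607.
L/D = CL/CD = 0.2313 / 0.02607 = 8.87

L/D = 8.87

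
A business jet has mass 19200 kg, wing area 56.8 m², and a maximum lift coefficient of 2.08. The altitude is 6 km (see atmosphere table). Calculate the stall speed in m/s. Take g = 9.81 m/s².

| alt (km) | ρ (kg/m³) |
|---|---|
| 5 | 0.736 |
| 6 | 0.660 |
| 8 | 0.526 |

At 6 km, from the table: ρ = 0.660 kg/m³.
Weight W = mg = 19200 × 9.81 = 1.884×10^5 N.
V_stall = √(2W/(ρ·S·CL,max)) = √(2 × 1.884×10^5 / (0.66 × 56.8 × 2.08))
V_stall = √4831 = 69.5 m/s

V_stall = 69.5 m/s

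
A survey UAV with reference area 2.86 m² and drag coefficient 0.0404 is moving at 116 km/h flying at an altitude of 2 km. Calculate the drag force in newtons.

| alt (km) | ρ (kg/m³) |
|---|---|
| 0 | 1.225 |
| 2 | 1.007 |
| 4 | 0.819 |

D = 60.4 N

At 2 km, from the table: ρ = 1.007 kg/m³.
Convert speed: v = 116 km/h ÷ 3.6 = 32.22 m/s.
Dynamic pressure q = ½ρv² = ½ × 1.007 × 32.22² = 522.8 Pa.
D = q·S·CD = 522.8 × 2.86 × 0.0404 = 60.4 N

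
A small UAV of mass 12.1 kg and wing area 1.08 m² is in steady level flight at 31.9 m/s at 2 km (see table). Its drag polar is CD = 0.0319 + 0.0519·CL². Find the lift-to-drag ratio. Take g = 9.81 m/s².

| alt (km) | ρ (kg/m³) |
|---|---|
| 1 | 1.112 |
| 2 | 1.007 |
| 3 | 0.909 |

At 2 km, from the table: ρ = 1.007 kg/m³.
Weight W = mg = 12.1 × 9.81 = 118.7 N; in level flight L = W.
q = ½ρv² = ½ × 1.007 × 31.9² = 512.4 Pa.
CL = 2W/(ρv²S) = 2×118.7/(1.007×31.9²×1.08) = 0.2145.
CD = 0.0319 + 0.0519 × 0.2145² = 0.03429.
L/D = CL/CD = 0.2145 / 0.03429 = 6.26

L/D = 6.26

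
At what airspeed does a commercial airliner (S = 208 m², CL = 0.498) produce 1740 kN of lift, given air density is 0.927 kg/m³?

L = ½ρv²S·CL ⇒ v = √(2L/(ρ·S·CL))
v = √(2 × 1.74×10^6 / (0.927 × 208 × 0.498)) = √36240 = 190 m/s

v = 190 m/s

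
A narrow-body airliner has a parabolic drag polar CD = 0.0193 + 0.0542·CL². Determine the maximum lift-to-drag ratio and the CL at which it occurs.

(L/D)max = 15.5, at CL = 0.597

For CD = CD0 + K·CL², (L/D)max occurs at CL* = √(CD0/K) and equals 1/(2√(K·CD0)).
(L/D)max = 1/(2√(0.0542 × 0.0193)) = 1/(2 × 0.03234) = 15.5
CL* = √(0.0193/0.0542) = 0.597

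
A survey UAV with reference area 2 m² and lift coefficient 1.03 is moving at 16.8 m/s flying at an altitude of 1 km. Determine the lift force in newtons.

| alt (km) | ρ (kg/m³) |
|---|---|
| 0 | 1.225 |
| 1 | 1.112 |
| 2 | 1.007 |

L = 323 N

At 1 km, from the table: ρ = 1.112 kg/m³.
L = ½ρv²S·CL = ½ × 1.112 × 16.8² × 2 × 1.03 = 323 N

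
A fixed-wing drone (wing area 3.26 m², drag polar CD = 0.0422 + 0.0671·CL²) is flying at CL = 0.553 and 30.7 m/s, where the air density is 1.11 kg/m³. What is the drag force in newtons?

D = 107 N

CD = 0.0422 + 0.0671 × 0.553² = 0.06272
D = ½ρv²S·CD = ½ × 1.11 × 30.7² × 3.26 × 0.06272 = 107 N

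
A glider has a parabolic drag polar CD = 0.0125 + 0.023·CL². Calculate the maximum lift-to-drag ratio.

For CD = CD0 + K·CL², (L/D)max occurs at CL* = √(CD0/K) and equals 1/(2√(K·CD0)).
(L/D)max = 1/(2√(0.023 × 0.0125)) = 1/(2 × 0.01696) = 29.5

(L/D)max = 29.5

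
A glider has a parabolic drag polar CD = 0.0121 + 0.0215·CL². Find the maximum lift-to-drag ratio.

(L/D)max = 31

For CD = CD0 + K·CL², (L/D)max occurs at CL* = √(CD0/K) and equals 1/(2√(K·CD0)).
(L/D)max = 1/(2√(0.0215 × 0.0121)) = 1/(2 × 0.01613) = 31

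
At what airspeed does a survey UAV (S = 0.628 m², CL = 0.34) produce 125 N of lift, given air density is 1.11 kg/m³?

L = ½ρv²S·CL ⇒ v = √(2L/(ρ·S·CL))
v = √(2 × 125 / (1.11 × 0.628 × 0.34)) = √1055 = 32.5 m/s

v = 32.5 m/s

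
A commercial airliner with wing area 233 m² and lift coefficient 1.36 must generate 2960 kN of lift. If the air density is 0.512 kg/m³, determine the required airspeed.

L = ½ρv²S·CL ⇒ v = √(2L/(ρ·S·CL))
v = √(2 × 2.96×10^6 / (0.512 × 233 × 1.36)) = √36490 = 191 m/s

v = 191 m/s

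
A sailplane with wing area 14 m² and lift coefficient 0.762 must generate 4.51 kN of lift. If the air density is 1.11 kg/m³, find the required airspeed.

L = ½ρv²S·CL ⇒ v = √(2L/(ρ·S·CL))
v = √(2 × 4510 / (1.11 × 14 × 0.762)) = √761.7 = 27.6 m/s

v = 27.6 m/s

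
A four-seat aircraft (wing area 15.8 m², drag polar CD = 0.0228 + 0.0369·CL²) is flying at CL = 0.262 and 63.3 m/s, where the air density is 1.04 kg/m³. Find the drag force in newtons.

CD = 0.0228 + 0.0369 × 0.262² = 0.02533
D = ½ρv²S·CD = ½ × 1.04 × 63.3² × 15.8 × 0.02533 = 834 N

D = 834 N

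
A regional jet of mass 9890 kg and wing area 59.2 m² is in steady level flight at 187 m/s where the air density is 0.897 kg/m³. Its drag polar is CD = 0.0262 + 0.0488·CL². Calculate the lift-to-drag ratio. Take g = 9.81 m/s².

Level flight ⇒ L = W = m·g = 9890 × 9.81 = 97021 N.
Dynamic pressure q = 0.5 × 0.897 × 187² = 15680 Pa.
CL = 2W/(ρv²S) = 2×97021/(0.897×187²×59.2) = 0.1045.
CD = 0.0262 + 0.0488 × 0.1045² = 0.02673.
L/D = CL/CD = 0.1045 / 0.02673 = 3.91

L/D = 3.91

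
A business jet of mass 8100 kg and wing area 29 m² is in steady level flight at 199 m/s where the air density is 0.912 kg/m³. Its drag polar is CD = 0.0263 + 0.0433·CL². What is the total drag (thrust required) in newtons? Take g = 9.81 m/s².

Level flight ⇒ L = W = m·g = 8100 × 9.81 = 79461 N.
Dynamic pressure q = 0.5 × 0.912 × 199² = 18060 Pa.
CL = W/(q·S) = 79461 / (18060 × 29) = 0.1517.
CD = 0.0263 + 0.0433 × 0.1517² = 0.0273.
D = q·S·CD = 18060 × 29 × 0.0273 = 14290 N

D = 14300 N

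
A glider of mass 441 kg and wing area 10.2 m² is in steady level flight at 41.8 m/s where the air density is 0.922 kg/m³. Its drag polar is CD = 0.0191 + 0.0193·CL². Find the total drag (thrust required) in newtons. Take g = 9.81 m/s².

D = 201 N

Weight W = mg = 441 × 9.81 = 4326.2 N; in level flight L = W.
Dynamic pressure q = 0.5 × 0.922 × 41.8² = 805.5 Pa.
CL = W/(q·S) = 4326.2 / (805.5 × 10.2) = 0.5266.
CD = 0.0191 + 0.0193 × 0.5266² = 0.02445.
D = q·S·CD = 805.5 × 10.2 × 0.02445 = 200.9 N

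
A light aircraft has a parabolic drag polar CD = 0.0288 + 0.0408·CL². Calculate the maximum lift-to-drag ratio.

(L/D)max = 14.6

For CD = CD0 + K·CL², (L/D)max occurs at CL* = √(CD0/K) and equals 1/(2√(K·CD0)).
(L/D)max = 1/(2√(0.0408 × 0.0288)) = 1/(2 × 0.03428) = 14.6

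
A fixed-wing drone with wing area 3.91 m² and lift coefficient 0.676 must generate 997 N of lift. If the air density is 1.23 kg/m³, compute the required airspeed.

L = ½ρv²S·CL ⇒ v = √(2L/(ρ·S·CL))
v = √(2 × 997 / (1.23 × 3.91 × 0.676)) = √613.3 = 24.8 m/s

v = 24.8 m/s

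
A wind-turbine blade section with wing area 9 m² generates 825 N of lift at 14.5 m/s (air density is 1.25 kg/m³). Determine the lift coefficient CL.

CL = 0.698

From L = ½ρv²S·CL, rearranging gives CL = 2L/(ρv²S).
CL = 2 × 825 / (1.25 × 14.5² × 9) = 0.698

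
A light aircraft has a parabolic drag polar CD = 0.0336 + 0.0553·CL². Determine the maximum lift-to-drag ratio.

(L/D)max = 11.6

For CD = CD0 + K·CL², (L/D)max occurs at CL* = √(CD0/K) and equals 1/(2√(K·CD0)).
(L/D)max = 1/(2√(0.0553 × 0.0336)) = 1/(2 × 0.04311) = 11.6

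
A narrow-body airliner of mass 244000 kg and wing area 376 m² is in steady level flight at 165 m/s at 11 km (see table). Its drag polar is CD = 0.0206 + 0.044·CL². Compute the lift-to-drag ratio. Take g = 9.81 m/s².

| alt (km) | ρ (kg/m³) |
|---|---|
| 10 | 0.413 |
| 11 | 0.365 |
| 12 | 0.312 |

At 11 km, from the table: ρ = 0.365 kg/m³.
In steady level flight, lift balances weight: W = mg = 244000 × 9.81 = 2.3936×10^6 N.
Dynamic pressure q = 0.5 × 0.365 × 165² = 4969 Pa.
Required CL = L/(qS) = 2.3936×10^6/(4969·376) = 1.281.
CD = 0.0206 + 0.044 × 1.281² = 0.09283.
L/D = CL/CD = 1.281 / 0.09283 = 13.8

L/D = 13.8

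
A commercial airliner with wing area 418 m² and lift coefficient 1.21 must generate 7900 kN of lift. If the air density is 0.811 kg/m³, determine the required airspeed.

v = 196 m/s

L = ½ρv²S·CL ⇒ v = √(2L/(ρ·S·CL))
v = √(2 × 7.9×10^6 / (0.811 × 418 × 1.21)) = √38520 = 196 m/s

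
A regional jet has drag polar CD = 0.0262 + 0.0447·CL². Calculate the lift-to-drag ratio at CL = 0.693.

CD = 0.0262 + 0.0447 × 0.693² = 0.04767
L/D = CL/CD = 0.693 / 0.04767 = 14.5

L/D = 14.5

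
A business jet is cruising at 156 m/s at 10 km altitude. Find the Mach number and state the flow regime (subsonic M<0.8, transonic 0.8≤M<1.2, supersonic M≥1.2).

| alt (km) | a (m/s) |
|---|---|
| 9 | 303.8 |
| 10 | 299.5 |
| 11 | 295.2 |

At 10 km, from the table: a = 299.5 m/s.
M = v/a = 156 / 299.5 = 0.521
M = 0.521 → subsonic.

M = 0.521 (subsonic)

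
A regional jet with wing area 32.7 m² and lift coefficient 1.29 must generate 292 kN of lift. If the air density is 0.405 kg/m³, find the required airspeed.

L = ½ρv²S·CL ⇒ v = √(2L/(ρ·S·CL))
v = √(2 × 2.92×10^5 / (0.405 × 32.7 × 1.29)) = √34180 = 185 m/s

v = 185 m/s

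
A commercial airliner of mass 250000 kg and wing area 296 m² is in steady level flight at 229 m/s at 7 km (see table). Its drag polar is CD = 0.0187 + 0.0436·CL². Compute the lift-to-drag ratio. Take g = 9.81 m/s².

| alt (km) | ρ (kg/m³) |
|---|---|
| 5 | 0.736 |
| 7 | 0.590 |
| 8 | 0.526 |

L/D = 17.2

At 7 km, from the table: ρ = 0.590 kg/m³.
Level flight ⇒ L = W = m·g = 250000 × 9.81 = 2.4525×10^6 N.
Dynamic pressure q = 0.5 × 0.59 × 229² = 15470 Pa.
CL = W/(q·S) = 2.4525×10^6 / (15470 × 296) = 0.5356.
CD = 0.0187 + 0.0436 × 0.5356² = 0.03121.
L/D = CL/CD = 0.5356 / 0.03121 = 17.2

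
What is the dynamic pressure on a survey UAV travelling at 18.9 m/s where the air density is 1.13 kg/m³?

q = 202 Pa

q = ½ρv² = ½ × 1.13 × 18.9² = 202 Pa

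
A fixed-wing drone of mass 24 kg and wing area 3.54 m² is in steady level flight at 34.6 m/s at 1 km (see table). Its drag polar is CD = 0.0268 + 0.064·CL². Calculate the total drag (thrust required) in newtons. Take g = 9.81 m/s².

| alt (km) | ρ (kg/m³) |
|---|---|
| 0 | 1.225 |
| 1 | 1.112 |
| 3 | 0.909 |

At 1 km, from the table: ρ = 1.112 kg/m³.
Weight W = mg = 24 × 9.81 = 235.44 N; in level flight L = W.
Dynamic pressure q = 0.5 × 1.112 × 34.6² = 665.6 Pa.
CL = W/(q·S) = 235.44 / (665.6 × 3.54) = 0.09992.
CD = 0.0268 + 0.064 × 0.09992² = 0.02744.
D = q·S·CD = 665.6 × 3.54 × 0.02744 = 64.65 N

D = 64.7 N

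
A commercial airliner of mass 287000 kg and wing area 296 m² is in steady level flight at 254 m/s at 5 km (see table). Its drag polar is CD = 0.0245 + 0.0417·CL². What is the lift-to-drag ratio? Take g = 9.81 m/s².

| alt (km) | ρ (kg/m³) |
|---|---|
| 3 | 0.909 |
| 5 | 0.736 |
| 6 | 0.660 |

L/D = 12.8

At 5 km, from the table: ρ = 0.736 kg/m³.
Level flight ⇒ L = W = m·g = 287000 × 9.81 = 2.8155×10^6 N.
Dynamic pressure q = 0.5 × 0.736 × 254² = 23740 Pa.
Required CL = L/(qS) = 2.8155×10^6/(23740·296) = 0.4006.
CD = 0.0245 + 0.0417 × 0.4006² = 0.03119.
L/D = CL/CD = 0.4006 / 0.03119 = 12.8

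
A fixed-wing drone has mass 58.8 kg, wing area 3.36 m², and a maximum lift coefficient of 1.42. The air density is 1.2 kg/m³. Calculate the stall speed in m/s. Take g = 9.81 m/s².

At stall, lift equals weight: L = W = m·g = 58.8 × 9.81 = 576.8 N.
V_stall = √(2W/(ρ·S·CL,max)) = √(2 × 576.8 / (1.2 × 3.36 × 1.42))
V_stall = √201.5 = 14.2 m/s

V_stall = 14.2 m/s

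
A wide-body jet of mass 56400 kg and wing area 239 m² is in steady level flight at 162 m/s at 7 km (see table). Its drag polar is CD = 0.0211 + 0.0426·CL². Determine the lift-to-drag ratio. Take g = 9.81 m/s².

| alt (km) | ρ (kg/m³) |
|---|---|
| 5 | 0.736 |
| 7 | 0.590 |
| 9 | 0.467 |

At 7 km, from the table: ρ = 0.590 kg/m³.
In steady level flight, lift balances weight: W = mg = 56400 × 9.81 = 5.5328×10^5 N.
q = ½ρv² = ½ × 0.59 × 162² = 7742 Pa.
Required CL = L/(qS) = 5.5328×10^5/(7742·239) = 0.299.
CD = 0.0211 + 0.0426 × 0.299² = 0.02491.
L/D = CL/CD = 0.299 / 0.02491 = 12

L/D = 12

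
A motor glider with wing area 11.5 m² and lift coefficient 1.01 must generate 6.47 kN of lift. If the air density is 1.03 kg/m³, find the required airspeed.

v = 32.9 m/s

L = ½ρv²S·CL ⇒ v = √(2L/(ρ·S·CL))
v = √(2 × 6470 / (1.03 × 11.5 × 1.01)) = √1082 = 32.9 m/s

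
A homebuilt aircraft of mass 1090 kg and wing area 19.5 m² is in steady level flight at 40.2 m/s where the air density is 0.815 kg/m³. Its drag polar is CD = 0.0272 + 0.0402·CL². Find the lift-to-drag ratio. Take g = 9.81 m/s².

Weight W = mg = 1090 × 9.81 = 10693 N; in level flight L = W.
q = ½ρv² = ½ × 0.815 × 40.2² = 658.5 Pa.
CL = W/(q·S) = 10693 / (658.5 × 19.5) = 0.8327.
CD = 0.0272 + 0.0402 × 0.8327² = 0.05507.
L/D = CL/CD = 0.8327 / 0.05507 = 15.1

L/D = 15.1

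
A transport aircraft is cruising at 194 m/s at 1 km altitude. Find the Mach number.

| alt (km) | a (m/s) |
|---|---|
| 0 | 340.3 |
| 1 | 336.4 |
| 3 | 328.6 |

M = 0.577

At 1 km, from the table: a = 336.4 m/s.
M = v/a = 194 / 336.4 = 0.577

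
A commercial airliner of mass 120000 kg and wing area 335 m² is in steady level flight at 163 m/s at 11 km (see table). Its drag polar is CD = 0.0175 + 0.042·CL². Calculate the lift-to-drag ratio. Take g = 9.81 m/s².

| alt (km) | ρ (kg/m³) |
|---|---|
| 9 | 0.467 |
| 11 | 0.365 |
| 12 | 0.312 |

L/D = 18.3

At 11 km, from the table: ρ = 0.365 kg/m³.
Level flight ⇒ L = W = m·g = 120000 × 9.81 = 1.1772×10^6 N.
q = ½ρv² = ½ × 0.365 × 163² = 4849 Pa.
CL = 2W/(ρv²S) = 2×1.1772×10^6/(0.365×163²×335) = 0.7247.
CD = 0.0175 + 0.042 × 0.7247² = 0.03956.
L/D = CL/CD = 0.7247 / 0.03956 = 18.3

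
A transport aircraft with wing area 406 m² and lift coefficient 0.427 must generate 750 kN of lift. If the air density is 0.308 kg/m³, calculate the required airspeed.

v = 168 m/s

L = ½ρv²S·CL ⇒ v = √(2L/(ρ·S·CL))
v = √(2 × 7.5×10^5 / (0.308 × 406 × 0.427)) = √28090 = 168 m/s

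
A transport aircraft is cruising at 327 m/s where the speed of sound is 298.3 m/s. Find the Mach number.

M = 1.1

M = v/a = 327 / 298.3 = 1.1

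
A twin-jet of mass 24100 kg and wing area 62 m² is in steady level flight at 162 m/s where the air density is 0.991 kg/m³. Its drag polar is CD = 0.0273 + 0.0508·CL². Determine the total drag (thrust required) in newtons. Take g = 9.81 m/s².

Level flight ⇒ L = W = m·g = 24100 × 9.81 = 2.3642×10^5 N.
Dynamic pressure q = 0.5 × 0.991 × 162² = 13000 Pa.
CL = 2W/(ρv²S) = 2×2.3642×10^5/(0.991×162²×62) = 0.2932.
CD = 0.0273 + 0.0508 × 0.2932² = 0.03167.
D = q·S·CD = 13000 × 62 × 0.03167 = 25530 N

D = 25500 N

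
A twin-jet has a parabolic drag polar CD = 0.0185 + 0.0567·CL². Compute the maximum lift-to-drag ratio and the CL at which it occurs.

(L/D)max = 15.4, at CL = 0.571

For CD = CD0 + K·CL², (L/D)max occurs at CL* = √(CD0/K) and equals 1/(2√(K·CD0)).
(L/D)max = 1/(2√(0.0567 × 0.0185)) = 1/(2 × 0.03239) = 15.4
CL* = √(0.0185/0.0567) = 0.571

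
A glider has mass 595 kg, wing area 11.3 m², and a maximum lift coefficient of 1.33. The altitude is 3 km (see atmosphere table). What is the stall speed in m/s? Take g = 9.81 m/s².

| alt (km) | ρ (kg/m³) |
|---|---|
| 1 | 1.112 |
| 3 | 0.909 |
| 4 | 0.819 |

At 3 km, from the table: ρ = 0.909 kg/m³.
Weight W = mg = 595 × 9.81 = 5837 N.
V_stall = √(2W/(ρ·S·CL,max)) = √(2 × 5837 / (0.909 × 11.3 × 1.33))
V_stall = √854.5 = 29.2 m/s

V_stall = 29.2 m/s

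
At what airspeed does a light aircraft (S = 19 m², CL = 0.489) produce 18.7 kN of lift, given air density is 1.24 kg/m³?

L = ½ρv²S·CL ⇒ v = √(2L/(ρ·S·CL))
v = √(2 × 18700 / (1.24 × 19 × 0.489)) = √3246 = 57 m/s

v = 57 m/s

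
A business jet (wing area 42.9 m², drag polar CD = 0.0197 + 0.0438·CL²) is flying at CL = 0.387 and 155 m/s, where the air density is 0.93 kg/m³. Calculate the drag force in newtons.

CD = 0.0197 + 0.0438 × 0.387² = 0.02626
D = ½ρv²S·CD = ½ × 0.93 × 155² × 42.9 × 0.02626 = 12600 N

D = 12600 N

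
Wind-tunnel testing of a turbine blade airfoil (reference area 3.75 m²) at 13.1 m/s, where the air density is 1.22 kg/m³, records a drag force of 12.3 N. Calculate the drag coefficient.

From D = ½ρv²S·CD, rearranging gives CD = 2D/(ρv²S).
CD = 2 × 12.3 / (1.22 × 13.1² × 3.75) = 0.0313

CD = 0.0313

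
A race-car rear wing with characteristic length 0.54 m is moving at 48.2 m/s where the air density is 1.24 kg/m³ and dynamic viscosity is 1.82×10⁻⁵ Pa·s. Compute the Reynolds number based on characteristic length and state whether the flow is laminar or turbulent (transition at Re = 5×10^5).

Re = ρ·v·c/μ = 1.24 × 48.2 × 0.54 / (1.82×10⁻⁵) = 1.77×10^6
Since 1.77×10^6 > 5×10^5, the flow is turbulent.

Re = 1.77×10^6 (turbulent)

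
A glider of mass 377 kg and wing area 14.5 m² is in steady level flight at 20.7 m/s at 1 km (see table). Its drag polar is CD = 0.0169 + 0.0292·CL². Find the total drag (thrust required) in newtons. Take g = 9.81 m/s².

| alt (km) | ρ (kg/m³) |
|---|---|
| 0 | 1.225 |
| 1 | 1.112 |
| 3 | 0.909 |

D = 174 N

At 1 km, from the table: ρ = 1.112 kg/m³.
Weight W = mg = 377 × 9.81 = 3698.4 N; in level flight L = W.
q = ½ρv² = ½ × 1.112 × 20.7² = 238.2 Pa.
Required CL = L/(qS) = 3698.4/(238.2·14.5) = 1.071.
CD = 0.0169 + 0.0292 × 1.071² = 0.05037.
D = q·S·CD = 238.2 × 14.5 × 0.05037 = 174 N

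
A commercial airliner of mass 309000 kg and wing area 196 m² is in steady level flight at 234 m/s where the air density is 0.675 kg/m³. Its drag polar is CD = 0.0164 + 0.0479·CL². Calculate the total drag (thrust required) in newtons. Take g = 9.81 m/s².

In steady level flight, lift balances weight: W = mg = 309000 × 9.81 = 3.0313×10^6 N.
q = ½ρv² = ½ × 0.675 × 234² = 18480 Pa.
CL = 2W/(ρv²S) = 2×3.0313×10^6/(0.675×234²×196) = 0.8369.
CD = 0.0164 + 0.0479 × 0.8369² = 0.04995.
D = q·S·CD = 18480 × 196 × 0.04995 = 1.809×10^5 N

D = 1.81×10^5 N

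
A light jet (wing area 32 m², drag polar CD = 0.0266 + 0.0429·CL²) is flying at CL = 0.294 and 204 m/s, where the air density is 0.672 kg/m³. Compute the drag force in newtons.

CD = 0.0266 + 0.0429 × 0.294² = 0.03031
D = ½ρv²S·CD = ½ × 0.672 × 204² × 32 × 0.03031 = 13600 N

D = 13600 N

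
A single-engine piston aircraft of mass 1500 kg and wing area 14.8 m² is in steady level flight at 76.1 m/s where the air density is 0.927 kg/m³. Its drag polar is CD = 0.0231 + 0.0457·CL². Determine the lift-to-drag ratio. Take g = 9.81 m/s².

L/D = 12.6

Level flight ⇒ L = W = m·g = 1500 × 9.81 = 14715 N.
Dynamic pressure q = 0.5 × 0.927 × 76.1² = 2684 Pa.
CL = 2W/(ρv²S) = 2×14715/(0.927×76.1²×14.8) = 0.3704.
CD = 0.0231 + 0.0457 × 0.3704² = 0.02937.
L/D = CL/CD = 0.3704 / 0.02937 = 12.6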